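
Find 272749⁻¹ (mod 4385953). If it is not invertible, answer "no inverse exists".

Run Euclid on (4385953, 272749):
4385953 = 16×272749 + 21969
272749 = 12×21969 + 9121
21969 = 2×9121 + 3727
9121 = 2×3727 + 1667
3727 = 2×1667 + 393
1667 = 4×393 + 95
393 = 4×95 + 13
95 = 7×13 + 4
13 = 3×4 + 1
4 = 4×1 + 0
The gcd is 1. Working backward:
1 = 13 − 3·4
1 = −3·95 + 22·13
1 = 22·393 − 91·95
1 = −91·1667 + 386·393
1 = 386·3727 − 863·1667
1 = −863·9121 + 2112·3727
1 = 2112·21969 − 5087·9121
1 = −5087·272749 + 63156·21969
1 = 63156·4385953 − 1015583·272749
Thus 272749·(-1015583) ≡ 1 (mod 4385953); reducing, -1015583 mod 4385953 = 3370370.

3370370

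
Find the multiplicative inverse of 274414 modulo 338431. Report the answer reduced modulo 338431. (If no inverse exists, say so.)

227656

Extended Euclidean algorithm:
338431 = 1×274414 + 64017
274414 = 4×64017 + 18346
64017 = 3×18346 + 8979
18346 = 2×8979 + 388
8979 = 23×388 + 55
388 = 7×55 + 3
55 = 18×3 + 1
3 = 3×1 + 0
gcd = 1, so the inverse exists. Back-substitute:
1 = 55 − 18·3
1 = −18·388 + 127·55
1 = 127·8979 − 2939·388
1 = −2939·18346 + 6005·8979
1 = 6005·64017 − 20954·18346
1 = −20954·274414 + 89821·64017
1 = 89821·338431 − 110775·274414
Thus 274414·(-110775) ≡ 1 (mod 338431); reducing, -110775 mod 338431 = 227656.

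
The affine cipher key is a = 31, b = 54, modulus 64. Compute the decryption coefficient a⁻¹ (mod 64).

31

Apply the Euclidean algorithm to 64 and 31:
64 = 2·31 + 2
31 = 15·2 + 1
2 = 2·1 + 0
gcd = 1, so the inverse exists. Back-substitute:
1 = 31 − 15·2
1 = −15·64 + 31·31
So 31·31 ≡ 1 (mod 64).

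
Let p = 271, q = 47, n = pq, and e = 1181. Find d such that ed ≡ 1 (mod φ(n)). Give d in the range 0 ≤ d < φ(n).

7961

φ(n) = (p−1)(q−1) = 270·46 = 12420.
Need d with 1181·d ≡ 1 (mod 12420). Apply the extended Euclidean algorithm:
12420 = 10*1181 + 610
1181 = 1*610 + 571
610 = 1*571 + 39
571 = 14*39 + 25
39 = 1*25 + 14
25 = 1*14 + 11
14 = 1*11 + 3
11 = 3*3 + 2
3 = 1*2 + 1
2 = 2*1 + 0
Back-substitute:
1 = 3 − 2
1 = −11 + 4·3
1 = 4·14 − 5·11
1 = −5·25 + 9·14
1 = 9·39 − 14·25
1 = −14·571 + 205·39
1 = 205·610 − 219·571
1 = −219·1181 + 424·610
1 = 424·12420 − 4459·1181
So 1181·(-4459) ≡ 1 (mod 12420), hence d ≡ -4459 ≡ 7961 (mod 12420).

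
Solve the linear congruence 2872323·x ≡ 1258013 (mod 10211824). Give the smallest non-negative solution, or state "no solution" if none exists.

First find gcd(2872323, 10211824):
10211824 = 3·2872323 + 1594855
2872323 = 1·1594855 + 1277468
1594855 = 1·1277468 + 317387
1277468 = 4·317387 + 7920
317387 = 40·7920 + 587
7920 = 13·587 + 289
587 = 2·289 + 9
289 = 32·9 + 1
9 = 9·1 + 0
gcd = 1, so a unique solution mod 10211824 exists.
Back-substitute for the Bézout coefficients:
1 = 289 − 32·9
1 = −32·587 + 65·289
1 = 65·7920 − 877·587
1 = −877·317387 + 35145·7920
1 = 35145·1277468 − 141457·317387
1 = −141457·1594855 + 176602·1277468
1 = 176602·2872323 − 318059·1594855
1 = −318059·10211824 + 1130779·2872323
So 2872323·(1130779) ≡ 1 (mod 10211824), giving 2872323⁻¹ ≡ 1130779.
x ≡ 2872323⁻¹·1258013 ≡ 1130779·1258013 ≡ 7175279 (mod 10211824).

7175279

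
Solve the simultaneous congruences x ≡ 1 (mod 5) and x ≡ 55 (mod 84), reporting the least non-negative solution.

391

Write x = 1 + 5·k. Then 5·k ≡ 55 − 1 ≡ 54 (mod 84).
Need 5⁻¹ mod 84. Extended Euclid on (84, 5):
84 = 16·5 + 4
5 = 1·4 + 1
4 = 4·1 + 0
Back-substitute:
1 = 5 − 4
1 = −84 + 17·5
5⁻¹ ≡ 17 (mod 84), so k ≡ 17·54 ≡ 78 (mod 84).
x = 1 + 5·78 = 391.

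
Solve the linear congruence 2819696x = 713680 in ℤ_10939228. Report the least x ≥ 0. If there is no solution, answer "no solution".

First find gcd(2819696, 10939228):
10939228 = 3*2819696 + 2480140
2819696 = 1*2480140 + 339556
2480140 = 7*339556 + 103248
339556 = 3*103248 + 29812
103248 = 3*29812 + 13812
29812 = 2*13812 + 2188
13812 = 6*2188 + 684
2188 = 3*684 + 136
684 = 5*136 + 4
136 = 34*4 + 0
gcd = 4 and 4 | 713680, so solutions exist. Divide through by 4: 704924x ≡ 178420 (mod 2734807).
Now find 704924⁻¹ mod 2734807:
2734807 = 3·704924 + 620035
704924 = 1·620035 + 84889
620035 = 7·84889 + 25812
84889 = 3·25812 + 7453
25812 = 3·7453 + 3453
7453 = 2·3453 + 547
3453 = 6·547 + 171
547 = 3·171 + 34
171 = 5·34 + 1
34 = 34·1 + 0
Back-substitute:
1 = 171 − 5·34
1 = −5·547 + 16·171
1 = 16·3453 − 101·547
1 = −101·7453 + 218·3453
1 = 218·25812 − 755·7453
1 = −755·84889 + 2483·25812
1 = 2483·620035 − 18136·84889
1 = −18136·704924 + 20619·620035
1 = 20619·2734807 − 79993·704924
So 704924·(-79993) ≡ 1 (mod 2734807), i.e. 704924⁻¹ ≡ 2654814.
Then x ≡ 2654814·178420 ≡ 606673 (mod 2734807); the smallest non-negative solution is x = 606673.

606673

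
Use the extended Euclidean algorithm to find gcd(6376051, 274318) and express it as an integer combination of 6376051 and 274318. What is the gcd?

11

Euclidean algorithm:
6376051 = 23*274318 + 66737
274318 = 4*66737 + 7370
66737 = 9*7370 + 407
7370 = 18*407 + 44
407 = 9*44 + 11
44 = 4*11 + 0
gcd(6376051, 274318) = 11.
Back-substituting:
11 = 407 − 9·44
11 = −9·7370 + 163·407
11 = 163·66737 − 1476·7370
11 = −1476·274318 + 6067·66737
11 = 6067·6376051 − 141017·274318
So 11 = (6067)·6376051 + (-141017)·274318.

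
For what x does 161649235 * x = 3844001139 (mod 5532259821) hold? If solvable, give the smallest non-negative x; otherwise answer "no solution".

117127776

First find gcd(161649235, 5532259821):
5532259821 = 34*161649235 + 36185831
161649235 = 4*36185831 + 16905911
36185831 = 2*16905911 + 2374009
16905911 = 7*2374009 + 287848
2374009 = 8*287848 + 71225
287848 = 4*71225 + 2948
71225 = 24*2948 + 473
2948 = 6*473 + 110
473 = 4*110 + 33
110 = 3*33 + 11
33 = 3*11 + 0
gcd = 11 and 11 | 3844001139, so solutions exist. Divide through by 11: 14695385x ≡ 349454649 (mod 502932711).
Now find 14695385⁻¹ mod 502932711:
502932711 = 34·14695385 + 3289621
14695385 = 4·3289621 + 1536901
3289621 = 2·1536901 + 215819
1536901 = 7·215819 + 26168
215819 = 8·26168 + 6475
26168 = 4·6475 + 268
6475 = 24·268 + 43
268 = 6·43 + 10
43 = 4·10 + 3
10 = 3·3 + 1
3 = 3·1 + 0
Back-substitute:
1 = 10 − 3·3
1 = −3·43 + 13·10
1 = 13·268 − 81·43
1 = −81·6475 + 1957·268
1 = 1957·26168 − 7909·6475
1 = −7909·215819 + 65229·26168
1 = 65229·1536901 − 464512·215819
1 = −464512·3289621 + 994253·1536901
1 = 994253·14695385 − 4441524·3289621
1 = −4441524·502932711 + 152006069·14695385
So 14695385⁻¹ ≡ 152006069 (mod 502932711).
Then x ≡ 152006069·349454649 ≡ 117127776 (mod 502932711); the smallest non-negative solution is x = 117127776.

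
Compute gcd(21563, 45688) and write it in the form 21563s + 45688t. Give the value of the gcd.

Euclidean algorithm:
45688 = 2·21563 + 2562
21563 = 8·2562 + 1067
2562 = 2·1067 + 428
1067 = 2·428 + 211
428 = 2·211 + 6
211 = 35·6 + 1
6 = 6·1 + 0
gcd(21563, 45688) = 1.
Back-substituting:
1 = 211 − 35·6
1 = −35·428 + 71·211
1 = 71·1067 − 177·428
1 = −177·2562 + 425·1067
1 = 425·21563 − 3577·2562
1 = −3577·45688 + 7579·21563
So 1 = (-3577)·45688 + (7579)·21563.

1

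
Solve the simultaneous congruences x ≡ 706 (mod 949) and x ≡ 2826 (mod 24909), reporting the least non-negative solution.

10340061

Write x = 706 + 949·k. Then 949·k ≡ 2826 − 706 ≡ 2120 (mod 24909).
Need 949⁻¹ mod 24909. Extended Euclid on (24909, 949):
24909 = 26×949 + 235
949 = 4×235 + 9
235 = 26×9 + 1
9 = 9×1 + 0
Back-substitute:
1 = 235 − 26·9
1 = −26·949 + 105·235
1 = 105·24909 − 2756·949
949⁻¹ ≡ 22153 (mod 24909), so k ≡ 22153·2120 ≡ 10895 (mod 24909).
x = 706 + 949·10895 = 10340061.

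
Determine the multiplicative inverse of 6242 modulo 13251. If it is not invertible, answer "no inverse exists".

11126

gcd(13251, 6242) by repeated division:
13251 = 2*6242 + 767
6242 = 8*767 + 106
767 = 7*106 + 25
106 = 4*25 + 6
25 = 4*6 + 1
6 = 6*1 + 0
gcd = 1, so the inverse exists. Back-substitute:
1 = 25 − 4·6
1 = −4·106 + 17·25
1 = 17·767 − 123·106
1 = −123·6242 + 1001·767
1 = 1001·13251 − 2125·6242
So 6242·(-2125) ≡ 1 (mod 13251), and -2125 ≡ 11126 (mod 13251).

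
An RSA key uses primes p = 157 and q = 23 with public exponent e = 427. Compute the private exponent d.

643

φ(n) = (p−1)(q−1) = 156·22 = 3432.
Need d with 427·d ≡ 1 (mod 3432). Apply the extended Euclidean algorithm:
3432 = 8·427 + 16
427 = 26·16 + 11
16 = 1·11 + 5
11 = 2·5 + 1
5 = 5·1 + 0
Back-substitute:
1 = 11 − 2·5
1 = −2·16 + 3·11
1 = 3·427 − 80·16
1 = −80·3432 + 643·427
So 427·643 ≡ 1 (mod 3432), hence d = 643.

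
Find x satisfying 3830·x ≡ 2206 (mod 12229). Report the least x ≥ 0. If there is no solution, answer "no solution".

6693

First find gcd(3830, 12229):
12229 = 3*3830 + 739
3830 = 5*739 + 135
739 = 5*135 + 64
135 = 2*64 + 7
64 = 9*7 + 1
7 = 7*1 + 0
gcd = 1, so a unique solution mod 12229 exists.
Back-substitute for the Bézout coefficients:
1 = 64 − 9·7
1 = −9·135 + 19·64
1 = 19·739 − 104·135
1 = −104·3830 + 539·739
1 = 539·12229 − 1721·3830
So 3830·(-1721) ≡ 1 (mod 12229), giving 3830⁻¹ ≡ 10508.
x ≡ 3830⁻¹·2206 ≡ 10508·2206 ≡ 6693 (mod 12229).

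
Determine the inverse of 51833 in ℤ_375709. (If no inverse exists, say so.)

88953

gcd(375709, 51833) by repeated division:
375709 = 7×51833 + 12878
51833 = 4×12878 + 321
12878 = 40×321 + 38
321 = 8×38 + 17
38 = 2×17 + 4
17 = 4×4 + 1
4 = 4×1 + 0
Since gcd(51833, 375709) = 1, back-substitute to write 1 as a combination:
1 = 17 − 4·4
1 = −4·38 + 9·17
1 = 9·321 − 76·38
1 = −76·12878 + 3049·321
1 = 3049·51833 − 12272·12878
1 = −12272·375709 + 88953·51833
So 51833·88953 ≡ 1 (mod 375709).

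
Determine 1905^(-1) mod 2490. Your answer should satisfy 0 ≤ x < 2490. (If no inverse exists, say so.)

no inverse exists

Euclidean algorithm on 2490, 1905:
2490 = 1·1905 + 585
1905 = 3·585 + 150
585 = 3·150 + 135
150 = 1·135 + 15
135 = 9·15 + 0
Since gcd = 15 > 1, 1905 is not a unit mod 2490.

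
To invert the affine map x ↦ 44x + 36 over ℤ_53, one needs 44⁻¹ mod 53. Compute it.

47

Extended Euclidean algorithm:
53 = 1·44 + 9
44 = 4·9 + 8
9 = 1·8 + 1
8 = 8·1 + 0
gcd = 1, so the inverse exists. Back-substitute:
1 = 9 − 8
1 = −44 + 5·9
1 = 5·53 − 6·44
Thus 44·(-6) ≡ 1 (mod 53); reducing, -6 mod 53 = 47.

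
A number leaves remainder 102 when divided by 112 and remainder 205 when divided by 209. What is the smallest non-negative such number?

Write x = 102 + 112·k. Then 112·k ≡ 205 − 102 ≡ 103 (mod 209).
Need 112⁻¹ mod 209. Extended Euclid on (209, 112):
209 = 1*112 + 97
112 = 1*97 + 15
97 = 6*15 + 7
15 = 2*7 + 1
7 = 7*1 + 0
Back-substitute:
1 = 15 − 2·7
1 = −2·97 + 13·15
1 = 13·112 − 15·97
1 = −15·209 + 28·112
112⁻¹ ≡ 28 (mod 209), so k ≡ 28·103 ≡ 167 (mod 209).
x = 102 + 112·167 = 18806.

18806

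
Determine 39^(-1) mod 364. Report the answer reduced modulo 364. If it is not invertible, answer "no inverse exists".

Compute gcd(39, 364):
364 = 9·39 + 13
39 = 3·13 + 0
gcd(39, 364) = 13 ≠ 1, so 39 has no multiplicative inverse modulo 364.

no inverse exists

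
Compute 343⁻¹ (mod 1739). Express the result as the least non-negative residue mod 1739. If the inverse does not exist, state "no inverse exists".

507

Apply the Euclidean algorithm to 1739 and 343:
1739 = 5×343 + 24
343 = 14×24 + 7
24 = 3×7 + 3
7 = 2×3 + 1
3 = 3×1 + 0
Since gcd(343, 1739) = 1, back-substitute to write 1 as a combination:
1 = 7 − 2·3
1 = −2·24 + 7·7
1 = 7·343 − 100·24
1 = −100·1739 + 507·343
So 343·507 ≡ 1 (mod 1739).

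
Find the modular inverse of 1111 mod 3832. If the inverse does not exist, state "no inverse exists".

Extended Euclidean algorithm:
3832 = 3·1111 + 499
1111 = 2·499 + 113
499 = 4·113 + 47
113 = 2·47 + 19
47 = 2·19 + 9
19 = 2·9 + 1
9 = 9·1 + 0
The gcd is 1. Working backward:
1 = 19 − 2·9
1 = −2·47 + 5·19
1 = 5·113 − 12·47
1 = −12·499 + 53·113
1 = 53·1111 − 118·499
1 = −118·3832 + 407·1111
So 1111·407 ≡ 1 (mod 3832).

407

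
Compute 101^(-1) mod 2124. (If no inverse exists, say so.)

1409

Apply the Euclidean algorithm to 2124 and 101:
2124 = 21*101 + 3
101 = 33*3 + 2
3 = 1*2 + 1
2 = 2*1 + 0
The gcd is 1. Working backward:
1 = 3 − 2
1 = −101 + 34·3
1 = 34·2124 − 715·101
Thus 101·(-715) ≡ 1 (mod 2124); reducing, -715 mod 2124 = 1409.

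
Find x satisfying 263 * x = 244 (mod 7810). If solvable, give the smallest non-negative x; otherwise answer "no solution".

5168

First find gcd(263, 7810):
7810 = 29·263 + 183
263 = 1·183 + 80
183 = 2·80 + 23
80 = 3·23 + 11
23 = 2·11 + 1
11 = 11·1 + 0
gcd = 1, so a unique solution mod 7810 exists.
Back-substitute for the Bézout coefficients:
1 = 23 − 2·11
1 = −2·80 + 7·23
1 = 7·183 − 16·80
1 = −16·263 + 23·183
1 = 23·7810 − 683·263
So 263·(-683) ≡ 1 (mod 7810), giving 263⁻¹ ≡ 7127.
x ≡ 263⁻¹·244 ≡ 7127·244 ≡ 5168 (mod 7810).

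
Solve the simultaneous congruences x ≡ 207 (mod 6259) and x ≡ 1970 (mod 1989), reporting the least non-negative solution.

Write x = 207 + 6259·k. Then 6259·k ≡ 1970 − 207 ≡ 1763 (mod 1989).
Need 6259⁻¹ mod 1989. Extended Euclid on (1989, 292):
1989 = 6*292 + 237
292 = 1*237 + 55
237 = 4*55 + 17
55 = 3*17 + 4
17 = 4*4 + 1
4 = 4*1 + 0
Back-substitute:
1 = 17 − 4·4
1 = −4·55 + 13·17
1 = 13·237 − 56·55
1 = −56·292 + 69·237
1 = 69·1989 − 470·292
6259⁻¹ ≡ 1519 (mod 1989), so k ≡ 1519·1763 ≡ 803 (mod 1989).
x = 207 + 6259·803 = 5026184.

5026184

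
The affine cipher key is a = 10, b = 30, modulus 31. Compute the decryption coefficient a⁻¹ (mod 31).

28

Extended Euclidean algorithm:
31 = 3·10 + 1
10 = 10·1 + 0
gcd = 1, so the inverse exists. Back-substitute:
1 = 31 − 3·10
Thus 10·(-3) ≡ 1 (mod 31); reducing, -3 mod 31 = 28.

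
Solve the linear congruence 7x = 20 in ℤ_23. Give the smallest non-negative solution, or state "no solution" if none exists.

First find gcd(7, 23):
23 = 3·7 + 2
7 = 3·2 + 1
2 = 2·1 + 0
gcd = 1, so a unique solution mod 23 exists.
Back-substitute for the Bézout coefficients:
1 = 7 − 3·2
1 = −3·23 + 10·7
So 7·(10) ≡ 1 (mod 23), giving 7⁻¹ ≡ 10.
x ≡ 7⁻¹·20 ≡ 10·20 ≡ 16 (mod 23).

16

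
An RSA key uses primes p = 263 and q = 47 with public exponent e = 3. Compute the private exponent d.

φ(n) = (p−1)(q−1) = 262·46 = 12052.
Need d with 3·d ≡ 1 (mod 12052). Apply the extended Euclidean algorithm:
12052 = 4017·3 + 1
3 = 3·1 + 0
Back-substitute:
1 = 12052 − 4017·3
So 3·(-4017) ≡ 1 (mod 12052), hence d ≡ -4017 ≡ 8035 (mod 12052).

8035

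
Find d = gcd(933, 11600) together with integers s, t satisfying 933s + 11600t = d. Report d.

Repeated division:
11600 = 12·933 + 404
933 = 2·404 + 125
404 = 3·125 + 29
125 = 4·29 + 9
29 = 3·9 + 2
9 = 4·2 + 1
2 = 2·1 + 0
gcd(933, 11600) = 1.
Back-substituting:
1 = 9 − 4·2
1 = −4·29 + 13·9
1 = 13·125 − 56·29
1 = −56·404 + 181·125
1 = 181·933 − 418·404
1 = −418·11600 + 5197·933
So 1 = (-418)·11600 + (5197)·933.

1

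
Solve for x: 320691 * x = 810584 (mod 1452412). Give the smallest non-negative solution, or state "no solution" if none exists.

1010012

First find gcd(320691, 1452412):
1452412 = 4*320691 + 169648
320691 = 1*169648 + 151043
169648 = 1*151043 + 18605
151043 = 8*18605 + 2203
18605 = 8*2203 + 981
2203 = 2*981 + 241
981 = 4*241 + 17
241 = 14*17 + 3
17 = 5*3 + 2
3 = 1*2 + 1
2 = 2*1 + 0
gcd = 1, so a unique solution mod 1452412 exists.
Back-substitute for the Bézout coefficients:
1 = 3 − 2
1 = −17 + 6·3
1 = 6·241 − 85·17
1 = −85·981 + 346·241
1 = 346·2203 − 777·981
1 = −777·18605 + 6562·2203
1 = 6562·151043 − 53273·18605
1 = −53273·169648 + 59835·151043
1 = 59835·320691 − 113108·169648
1 = −113108·1452412 + 512267·320691
So 320691·(512267) ≡ 1 (mod 1452412), giving 320691⁻¹ ≡ 512267.
x ≡ 320691⁻¹·810584 ≡ 512267·810584 ≡ 1010012 (mod 1452412).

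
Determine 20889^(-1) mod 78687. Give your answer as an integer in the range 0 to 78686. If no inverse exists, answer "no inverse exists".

no inverse exists

Euclidean algorithm on 78687, 20889:
78687 = 3*20889 + 16020
20889 = 1*16020 + 4869
16020 = 3*4869 + 1413
4869 = 3*1413 + 630
1413 = 2*630 + 153
630 = 4*153 + 18
153 = 8*18 + 9
18 = 2*9 + 0
Since gcd = 9 > 1, 20889 is not a unit mod 78687.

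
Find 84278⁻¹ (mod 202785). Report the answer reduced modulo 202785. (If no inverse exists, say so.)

Extended Euclidean algorithm:
202785 = 2×84278 + 34229
84278 = 2×34229 + 15820
34229 = 2×15820 + 2589
15820 = 6×2589 + 286
2589 = 9×286 + 15
286 = 19×15 + 1
15 = 15×1 + 0
Since gcd(84278, 202785) = 1, back-substitute to write 1 as a combination:
1 = 286 − 19·15
1 = −19·2589 + 172·286
1 = 172·15820 − 1051·2589
1 = −1051·34229 + 2274·15820
1 = 2274·84278 − 5599·34229
1 = −5599·202785 + 13472·84278
So 84278·13472 ≡ 1 (mod 202785).

13472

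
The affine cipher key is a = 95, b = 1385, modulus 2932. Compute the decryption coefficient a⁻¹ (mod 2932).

Extended Euclidean algorithm:
2932 = 30*95 + 82
95 = 1*82 + 13
82 = 6*13 + 4
13 = 3*4 + 1
4 = 4*1 + 0
gcd = 1, so the inverse exists. Back-substitute:
1 = 13 − 3·4
1 = −3·82 + 19·13
1 = 19·95 − 22·82
1 = −22·2932 + 679·95
So 95·679 ≡ 1 (mod 2932).

679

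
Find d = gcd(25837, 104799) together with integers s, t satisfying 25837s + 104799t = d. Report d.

Apply Euclid's algorithm to 104799 and 25837:
104799 = 4·25837 + 1451
25837 = 17·1451 + 1170
1451 = 1·1170 + 281
1170 = 4·281 + 46
281 = 6·46 + 5
46 = 9·5 + 1
5 = 5·1 + 0
gcd(25837, 104799) = 1.
Working backward:
1 = 46 − 9·5
1 = −9·281 + 55·46
1 = 55·1170 − 229·281
1 = −229·1451 + 284·1170
1 = 284·25837 − 5057·1451
1 = −5057·104799 + 20512·25837
So 1 = (-5057)·104799 + (20512)·25837.

1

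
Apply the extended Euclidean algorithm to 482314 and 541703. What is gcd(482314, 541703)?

1

Euclidean algorithm:
541703 = 1*482314 + 59389
482314 = 8*59389 + 7202
59389 = 8*7202 + 1773
7202 = 4*1773 + 110
1773 = 16*110 + 13
110 = 8*13 + 6
13 = 2*6 + 1
6 = 6*1 + 0
gcd(482314, 541703) = 1.
Express as a combination:
1 = 13 − 2·6
1 = −2·110 + 17·13
1 = 17·1773 − 274·110
1 = −274·7202 + 1113·1773
1 = 1113·59389 − 9178·7202
1 = −9178·482314 + 74537·59389
1 = 74537·541703 − 83715·482314
So 1 = (74537)·541703 + (-83715)·482314.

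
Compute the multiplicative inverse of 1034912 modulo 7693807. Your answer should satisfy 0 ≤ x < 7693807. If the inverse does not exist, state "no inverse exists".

6613408

gcd(7693807, 1034912) by repeated division:
7693807 = 7·1034912 + 449423
1034912 = 2·449423 + 136066
449423 = 3·136066 + 41225
136066 = 3·41225 + 12391
41225 = 3·12391 + 4052
12391 = 3·4052 + 235
4052 = 17·235 + 57
235 = 4·57 + 7
57 = 8·7 + 1
7 = 7·1 + 0
gcd = 1, so the inverse exists. Back-substitute:
1 = 57 − 8·7
1 = −8·235 + 33·57
1 = 33·4052 − 569·235
1 = −569·12391 + 1740·4052
1 = 1740·41225 − 5789·12391
1 = −5789·136066 + 19107·41225
1 = 19107·449423 − 63110·136066
1 = −63110·1034912 + 145327·449423
1 = 145327·7693807 − 1080399·1034912
So 1034912·(-1080399) ≡ 1 (mod 7693807), and -1080399 ≡ 6613408 (mod 7693807).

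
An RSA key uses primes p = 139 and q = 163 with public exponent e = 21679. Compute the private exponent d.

φ(n) = (p−1)(q−1) = 138·162 = 22356.
Need d with 21679·d ≡ 1 (mod 22356). Apply the extended Euclidean algorithm:
22356 = 1×21679 + 677
21679 = 32×677 + 15
677 = 45×15 + 2
15 = 7×2 + 1
2 = 2×1 + 0
Back-substitute:
1 = 15 − 7·2
1 = −7·677 + 316·15
1 = 316·21679 − 10119·677
1 = −10119·22356 + 10435·21679
So 21679·10435 ≡ 1 (mod 22356), hence d = 10435.

10435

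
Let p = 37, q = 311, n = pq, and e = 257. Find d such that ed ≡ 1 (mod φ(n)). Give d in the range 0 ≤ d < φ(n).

1433

φ(n) = (p−1)(q−1) = 36·310 = 11160.
Need d with 257·d ≡ 1 (mod 11160). Apply the extended Euclidean algorithm:
11160 = 43×257 + 109
257 = 2×109 + 39
109 = 2×39 + 31
39 = 1×31 + 8
31 = 3×8 + 7
8 = 1×7 + 1
7 = 7×1 + 0
Back-substitute:
1 = 8 − 7
1 = −31 + 4·8
1 = 4·39 − 5·31
1 = −5·109 + 14·39
1 = 14·257 − 33·109
1 = −33·11160 + 1433·257
So 257·1433 ≡ 1 (mod 11160), hence d = 1433.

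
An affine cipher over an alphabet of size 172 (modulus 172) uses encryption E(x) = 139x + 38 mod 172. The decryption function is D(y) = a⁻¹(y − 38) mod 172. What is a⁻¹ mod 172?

99

Run Euclid on (172, 139):
172 = 1·139 + 33
139 = 4·33 + 7
33 = 4·7 + 5
7 = 1·5 + 2
5 = 2·2 + 1
2 = 2·1 + 0
gcd = 1, so the inverse exists. Back-substitute:
1 = 5 − 2·2
1 = −2·7 + 3·5
1 = 3·33 − 14·7
1 = −14·139 + 59·33
1 = 59·172 − 73·139
So 139·(-73) ≡ 1 (mod 172), and -73 ≡ 99 (mod 172).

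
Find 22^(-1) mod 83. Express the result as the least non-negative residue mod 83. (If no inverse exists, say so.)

Extended Euclidean algorithm:
83 = 3*22 + 17
22 = 1*17 + 5
17 = 3*5 + 2
5 = 2*2 + 1
2 = 2*1 + 0
The gcd is 1. Working backward:
1 = 5 − 2·2
1 = −2·17 + 7·5
1 = 7·22 − 9·17
1 = −9·83 + 34·22
So 22·34 ≡ 1 (mod 83).

34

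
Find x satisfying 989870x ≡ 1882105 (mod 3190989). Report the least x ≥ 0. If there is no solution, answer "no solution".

First find gcd(989870, 3190989):
3190989 = 3×989870 + 221379
989870 = 4×221379 + 104354
221379 = 2×104354 + 12671
104354 = 8×12671 + 2986
12671 = 4×2986 + 727
2986 = 4×727 + 78
727 = 9×78 + 25
78 = 3×25 + 3
25 = 8×3 + 1
3 = 3×1 + 0
gcd = 1, so a unique solution mod 3190989 exists.
Back-substitute for the Bézout coefficients:
1 = 25 − 8·3
1 = −8·78 + 25·25
1 = 25·727 − 233·78
1 = −233·2986 + 957·727
1 = 957·12671 − 4061·2986
1 = −4061·104354 + 33445·12671
1 = 33445·221379 − 70951·104354
1 = −70951·989870 + 317249·221379
1 = 317249·3190989 − 1022698·989870
So 989870·(-1022698) ≡ 1 (mod 3190989), giving 989870⁻¹ ≡ 2168291.
x ≡ 989870⁻¹·1882105 ≡ 2168291·1882105 ≡ 1882433 (mod 3190989).

1882433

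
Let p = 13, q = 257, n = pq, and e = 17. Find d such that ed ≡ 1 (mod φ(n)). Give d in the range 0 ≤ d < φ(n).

1265

φ(n) = (p−1)(q−1) = 12·256 = 3072.
Need d with 17·d ≡ 1 (mod 3072). Apply the extended Euclidean algorithm:
3072 = 180·17 + 12
17 = 1·12 + 5
12 = 2·5 + 2
5 = 2·2 + 1
2 = 2·1 + 0
Back-substitute:
1 = 5 − 2·2
1 = −2·12 + 5·5
1 = 5·17 − 7·12
1 = −7·3072 + 1265·17
So 17·1265 ≡ 1 (mod 3072), hence d = 1265.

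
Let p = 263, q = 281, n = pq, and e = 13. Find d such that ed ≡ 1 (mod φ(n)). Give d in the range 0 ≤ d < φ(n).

φ(n) = (p−1)(q−1) = 262·280 = 73360.
Need d with 13·d ≡ 1 (mod 73360). Apply the extended Euclidean algorithm:
73360 = 5643*13 + 1
13 = 13*1 + 0
Back-substitute:
1 = 73360 − 5643·13
So 13·(-5643) ≡ 1 (mod 73360), hence d ≡ -5643 ≡ 67717 (mod 73360).

67717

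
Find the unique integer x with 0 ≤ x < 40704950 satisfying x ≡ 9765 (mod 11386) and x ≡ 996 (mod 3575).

36684071

Write x = 9765 + 11386·k. Then 11386·k ≡ 996 − 9765 ≡ 1956 (mod 3575).
Need 11386⁻¹ mod 3575. Extended Euclid on (3575, 661):
3575 = 5×661 + 270
661 = 2×270 + 121
270 = 2×121 + 28
121 = 4×28 + 9
28 = 3×9 + 1
9 = 9×1 + 0
Back-substitute:
1 = 28 − 3·9
1 = −3·121 + 13·28
1 = 13·270 − 29·121
1 = −29·661 + 71·270
1 = 71·3575 − 384·661
11386⁻¹ ≡ 3191 (mod 3575), so k ≡ 3191·1956 ≡ 3221 (mod 3575).
x = 9765 + 11386·3221 = 36684071.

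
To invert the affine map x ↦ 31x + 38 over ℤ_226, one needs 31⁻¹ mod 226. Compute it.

175

Run Euclid on (226, 31):
226 = 7×31 + 9
31 = 3×9 + 4
9 = 2×4 + 1
4 = 4×1 + 0
gcd = 1, so the inverse exists. Back-substitute:
1 = 9 − 2·4
1 = −2·31 + 7·9
1 = 7·226 − 51·31
So 31·(-51) ≡ 1 (mod 226), and -51 ≡ 175 (mod 226).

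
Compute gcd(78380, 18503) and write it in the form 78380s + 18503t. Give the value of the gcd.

1

Apply Euclid's algorithm to 78380 and 18503:
78380 = 4*18503 + 4368
18503 = 4*4368 + 1031
4368 = 4*1031 + 244
1031 = 4*244 + 55
244 = 4*55 + 24
55 = 2*24 + 7
24 = 3*7 + 3
7 = 2*3 + 1
3 = 3*1 + 0
gcd(78380, 18503) = 1.
Working backward:
1 = 7 − 2·3
1 = −2·24 + 7·7
1 = 7·55 − 16·24
1 = −16·244 + 71·55
1 = 71·1031 − 300·244
1 = −300·4368 + 1271·1031
1 = 1271·18503 − 5384·4368
1 = −5384·78380 + 22807·18503
So 1 = (-5384)·78380 + (22807)·18503.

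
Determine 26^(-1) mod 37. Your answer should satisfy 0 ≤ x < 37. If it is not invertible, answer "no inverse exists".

Apply the Euclidean algorithm to 37 and 26:
37 = 1×26 + 11
26 = 2×11 + 4
11 = 2×4 + 3
4 = 1×3 + 1
3 = 3×1 + 0
The gcd is 1. Working backward:
1 = 4 − 3
1 = −11 + 3·4
1 = 3·26 − 7·11
1 = −7·37 + 10·26
So 26·10 ≡ 1 (mod 37).

10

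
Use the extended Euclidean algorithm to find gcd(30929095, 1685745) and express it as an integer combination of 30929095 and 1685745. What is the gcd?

Apply Euclid's algorithm to 30929095 and 1685745:
30929095 = 18*1685745 + 585685
1685745 = 2*585685 + 514375
585685 = 1*514375 + 71310
514375 = 7*71310 + 15205
71310 = 4*15205 + 10490
15205 = 1*10490 + 4715
10490 = 2*4715 + 1060
4715 = 4*1060 + 475
1060 = 2*475 + 110
475 = 4*110 + 35
110 = 3*35 + 5
35 = 7*5 + 0
gcd(30929095, 1685745) = 5.
Working backward:
5 = 110 − 3·35
5 = −3·475 + 13·110
5 = 13·1060 − 29·475
5 = −29·4715 + 129·1060
5 = 129·10490 − 287·4715
5 = −287·15205 + 416·10490
5 = 416·71310 − 1951·15205
5 = −1951·514375 + 14073·71310
5 = 14073·585685 − 16024·514375
5 = −16024·1685745 + 46121·585685
5 = 46121·30929095 − 846202·1685745
So 5 = (46121)·30929095 + (-846202)·1685745.

5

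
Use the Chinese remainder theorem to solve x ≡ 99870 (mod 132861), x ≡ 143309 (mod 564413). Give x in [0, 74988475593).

12204445608

Write x = 99870 + 132861·k. Then 132861·k ≡ 143309 − 99870 ≡ 43439 (mod 564413).
Need 132861⁻¹ mod 564413. Extended Euclid on (564413, 132861):
564413 = 4*132861 + 32969
132861 = 4*32969 + 985
32969 = 33*985 + 464
985 = 2*464 + 57
464 = 8*57 + 8
57 = 7*8 + 1
8 = 8*1 + 0
Back-substitute:
1 = 57 − 7·8
1 = −7·464 + 57·57
1 = 57·985 − 121·464
1 = −121·32969 + 4050·985
1 = 4050·132861 − 16321·32969
1 = −16321·564413 + 69334·132861
132861⁻¹ ≡ 69334 (mod 564413), so k ≡ 69334·43439 ≡ 91858 (mod 564413).
x = 99870 + 132861·91858 = 12204445608.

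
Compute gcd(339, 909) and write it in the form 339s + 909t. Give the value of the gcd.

3

Apply Euclid's algorithm to 909 and 339:
909 = 2×339 + 231
339 = 1×231 + 108
231 = 2×108 + 15
108 = 7×15 + 3
15 = 5×3 + 0
gcd(339, 909) = 3.
Working backward:
3 = 108 − 7·15
3 = −7·231 + 15·108
3 = 15·339 − 22·231
3 = −22·909 + 59·339
So 3 = (-22)·909 + (59)·339.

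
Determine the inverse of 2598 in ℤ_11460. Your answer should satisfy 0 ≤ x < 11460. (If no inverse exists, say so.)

Compute gcd(2598, 11460):
11460 = 4·2598 + 1068
2598 = 2·1068 + 462
1068 = 2·462 + 144
462 = 3·144 + 30
144 = 4·30 + 24
30 = 1·24 + 6
24 = 4·6 + 0
Since gcd = 6 > 1, 2598 is not a unit mod 11460.

no inverse exists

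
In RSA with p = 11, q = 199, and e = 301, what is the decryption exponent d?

421

φ(n) = (p−1)(q−1) = 10·198 = 1980.
Need d with 301·d ≡ 1 (mod 1980). Apply the extended Euclidean algorithm:
1980 = 6×301 + 174
301 = 1×174 + 127
174 = 1×127 + 47
127 = 2×47 + 33
47 = 1×33 + 14
33 = 2×14 + 5
14 = 2×5 + 4
5 = 1×4 + 1
4 = 4×1 + 0
Back-substitute:
1 = 5 − 4
1 = −14 + 3·5
1 = 3·33 − 7·14
1 = −7·47 + 10·33
1 = 10·127 − 27·47
1 = −27·174 + 37·127
1 = 37·301 − 64·174
1 = −64·1980 + 421·301
So 301·421 ≡ 1 (mod 1980), hence d = 421.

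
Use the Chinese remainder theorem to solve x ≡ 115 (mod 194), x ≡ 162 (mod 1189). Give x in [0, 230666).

117873

Write x = 115 + 194·k. Then 194·k ≡ 162 − 115 ≡ 47 (mod 1189).
Need 194⁻¹ mod 1189. Extended Euclid on (1189, 194):
1189 = 6·194 + 25
194 = 7·25 + 19
25 = 1·19 + 6
19 = 3·6 + 1
6 = 6·1 + 0
Back-substitute:
1 = 19 − 3·6
1 = −3·25 + 4·19
1 = 4·194 − 31·25
1 = −31·1189 + 190·194
194⁻¹ ≡ 190 (mod 1189), so k ≡ 190·47 ≡ 607 (mod 1189).
x = 115 + 194·607 = 117873.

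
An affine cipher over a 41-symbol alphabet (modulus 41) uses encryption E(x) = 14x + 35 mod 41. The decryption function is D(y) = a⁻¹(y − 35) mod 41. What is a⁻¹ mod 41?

3

Apply the Euclidean algorithm to 41 and 14:
41 = 2*14 + 13
14 = 1*13 + 1
13 = 13*1 + 0
Since gcd(14, 41) = 1, back-substitute to write 1 as a combination:
1 = 14 − 13
1 = −41 + 3·14
So 14·3 ≡ 1 (mod 41).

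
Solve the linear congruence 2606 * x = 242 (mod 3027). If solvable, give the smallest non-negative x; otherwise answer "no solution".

First find gcd(2606, 3027):
3027 = 1×2606 + 421
2606 = 6×421 + 80
421 = 5×80 + 21
80 = 3×21 + 17
21 = 1×17 + 4
17 = 4×4 + 1
4 = 4×1 + 0
gcd = 1, so a unique solution mod 3027 exists.
Back-substitute for the Bézout coefficients:
1 = 17 − 4·4
1 = −4·21 + 5·17
1 = 5·80 − 19·21
1 = −19·421 + 100·80
1 = 100·2606 − 619·421
1 = −619·3027 + 719·2606
So 2606·(719) ≡ 1 (mod 3027), giving 2606⁻¹ ≡ 719.
x ≡ 2606⁻¹·242 ≡ 719·242 ≡ 1459 (mod 3027).

1459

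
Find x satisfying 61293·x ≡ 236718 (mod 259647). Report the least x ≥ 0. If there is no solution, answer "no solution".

82914

First find gcd(61293, 259647):
259647 = 4×61293 + 14475
61293 = 4×14475 + 3393
14475 = 4×3393 + 903
3393 = 3×903 + 684
903 = 1×684 + 219
684 = 3×219 + 27
219 = 8×27 + 3
27 = 9×3 + 0
gcd = 3 and 3 | 236718, so solutions exist. Divide through by 3: 20431x ≡ 78906 (mod 86549).
Now find 20431⁻¹ mod 86549:
86549 = 4·20431 + 4825
20431 = 4·4825 + 1131
4825 = 4·1131 + 301
1131 = 3·301 + 228
301 = 1·228 + 73
228 = 3·73 + 9
73 = 8·9 + 1
9 = 9·1 + 0
Back-substitute:
1 = 73 − 8·9
1 = −8·228 + 25·73
1 = 25·301 − 33·228
1 = −33·1131 + 124·301
1 = 124·4825 − 529·1131
1 = −529·20431 + 2240·4825
1 = 2240·86549 − 9489·20431
So 20431·(-9489) ≡ 1 (mod 86549), i.e. 20431⁻¹ ≡ 77060.
Then x ≡ 77060·78906 ≡ 82914 (mod 86549); the smallest non-negative solution is x = 82914.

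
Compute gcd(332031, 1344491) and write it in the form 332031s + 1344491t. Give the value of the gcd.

1

Euclidean algorithm:
1344491 = 4*332031 + 16367
332031 = 20*16367 + 4691
16367 = 3*4691 + 2294
4691 = 2*2294 + 103
2294 = 22*103 + 28
103 = 3*28 + 19
28 = 1*19 + 9
19 = 2*9 + 1
9 = 9*1 + 0
gcd(332031, 1344491) = 1.
Express as a combination:
1 = 19 − 2·9
1 = −2·28 + 3·19
1 = 3·103 − 11·28
1 = −11·2294 + 245·103
1 = 245·4691 − 501·2294
1 = −501·16367 + 1748·4691
1 = 1748·332031 − 35461·16367
1 = −35461·1344491 + 143592·332031
So 1 = (-35461)·1344491 + (143592)·332031.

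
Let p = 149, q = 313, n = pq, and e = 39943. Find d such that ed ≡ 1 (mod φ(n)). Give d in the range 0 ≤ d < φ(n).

37975

φ(n) = (p−1)(q−1) = 148·312 = 46176.
Need d with 39943·d ≡ 1 (mod 46176). Apply the extended Euclidean algorithm:
46176 = 1×39943 + 6233
39943 = 6×6233 + 2545
6233 = 2×2545 + 1143
2545 = 2×1143 + 259
1143 = 4×259 + 107
259 = 2×107 + 45
107 = 2×45 + 17
45 = 2×17 + 11
17 = 1×11 + 6
11 = 1×6 + 5
6 = 1×5 + 1
5 = 5×1 + 0
Back-substitute:
1 = 6 − 5
1 = −11 + 2·6
1 = 2·17 − 3·11
1 = −3·45 + 8·17
1 = 8·107 − 19·45
1 = −19·259 + 46·107
1 = 46·1143 − 203·259
1 = −203·2545 + 452·1143
1 = 452·6233 − 1107·2545
1 = −1107·39943 + 7094·6233
1 = 7094·46176 − 8201·39943
So 39943·(-8201) ≡ 1 (mod 46176), hence d ≡ -8201 ≡ 37975 (mod 46176).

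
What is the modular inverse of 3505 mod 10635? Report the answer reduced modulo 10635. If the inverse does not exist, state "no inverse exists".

no inverse exists

Euclidean algorithm on 10635, 3505:
10635 = 3*3505 + 120
3505 = 29*120 + 25
120 = 4*25 + 20
25 = 1*20 + 5
20 = 4*5 + 0
Since gcd = 5 > 1, 3505 is not a unit mod 10635.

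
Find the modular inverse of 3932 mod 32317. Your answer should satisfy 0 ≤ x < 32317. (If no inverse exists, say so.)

21920

Extended Euclidean algorithm:
32317 = 8·3932 + 861
3932 = 4·861 + 488
861 = 1·488 + 373
488 = 1·373 + 115
373 = 3·115 + 28
115 = 4·28 + 3
28 = 9·3 + 1
3 = 3·1 + 0
The gcd is 1. Working backward:
1 = 28 − 9·3
1 = −9·115 + 37·28
1 = 37·373 − 120·115
1 = −120·488 + 157·373
1 = 157·861 − 277·488
1 = −277·3932 + 1265·861
1 = 1265·32317 − 10397·3932
Thus 3932·(-10397) ≡ 1 (mod 32317); reducing, -10397 mod 32317 = 21920.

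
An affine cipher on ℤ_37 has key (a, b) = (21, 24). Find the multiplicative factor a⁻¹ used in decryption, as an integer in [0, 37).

Apply the Euclidean algorithm to 37 and 21:
37 = 1×21 + 16
21 = 1×16 + 5
16 = 3×5 + 1
5 = 5×1 + 0
gcd = 1, so the inverse exists. Back-substitute:
1 = 16 − 3·5
1 = −3·21 + 4·16
1 = 4·37 − 7·21
Hence 21⁻¹ ≡ -7 ≡ 30 (mod 37).

30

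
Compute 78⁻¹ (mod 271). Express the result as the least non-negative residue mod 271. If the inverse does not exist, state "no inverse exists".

205

gcd(271, 78) by repeated division:
271 = 3·78 + 37
78 = 2·37 + 4
37 = 9·4 + 1
4 = 4·1 + 0
The gcd is 1. Working backward:
1 = 37 − 9·4
1 = −9·78 + 19·37
1 = 19·271 − 66·78
Hence 78⁻¹ ≡ -66 ≡ 205 (mod 271).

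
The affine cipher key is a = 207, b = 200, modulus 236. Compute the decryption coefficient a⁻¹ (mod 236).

Extended Euclidean algorithm:
236 = 1*207 + 29
207 = 7*29 + 4
29 = 7*4 + 1
4 = 4*1 + 0
Since gcd(207, 236) = 1, back-substitute to write 1 as a combination:
1 = 29 − 7·4
1 = −7·207 + 50·29
1 = 50·236 − 57·207
Hence 207⁻¹ ≡ -57 ≡ 179 (mod 236).

179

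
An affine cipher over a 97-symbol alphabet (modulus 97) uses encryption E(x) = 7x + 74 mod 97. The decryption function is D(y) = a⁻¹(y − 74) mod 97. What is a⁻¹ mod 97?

14

Run Euclid on (97, 7):
97 = 13×7 + 6
7 = 1×6 + 1
6 = 6×1 + 0
The gcd is 1. Working backward:
1 = 7 − 6
1 = −97 + 14·7
So 7·14 ≡ 1 (mod 97).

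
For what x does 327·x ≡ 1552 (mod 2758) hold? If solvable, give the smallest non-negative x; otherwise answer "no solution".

First find gcd(327, 2758):
2758 = 8*327 + 142
327 = 2*142 + 43
142 = 3*43 + 13
43 = 3*13 + 4
13 = 3*4 + 1
4 = 4*1 + 0
gcd = 1, so a unique solution mod 2758 exists.
Back-substitute for the Bézout coefficients:
1 = 13 − 3·4
1 = −3·43 + 10·13
1 = 10·142 − 33·43
1 = −33·327 + 76·142
1 = 76·2758 − 641·327
So 327·(-641) ≡ 1 (mod 2758), giving 327⁻¹ ≡ 2117.
x ≡ 327⁻¹·1552 ≡ 2117·1552 ≡ 806 (mod 2758).

806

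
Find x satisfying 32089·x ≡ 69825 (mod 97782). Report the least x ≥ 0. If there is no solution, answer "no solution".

36651

First find gcd(32089, 97782):
97782 = 3*32089 + 1515
32089 = 21*1515 + 274
1515 = 5*274 + 145
274 = 1*145 + 129
145 = 1*129 + 16
129 = 8*16 + 1
16 = 16*1 + 0
gcd = 1, so a unique solution mod 97782 exists.
Back-substitute for the Bézout coefficients:
1 = 129 − 8·16
1 = −8·145 + 9·129
1 = 9·274 − 17·145
1 = −17·1515 + 94·274
1 = 94·32089 − 1991·1515
1 = −1991·97782 + 6067·32089
So 32089·(6067) ≡ 1 (mod 97782), giving 32089⁻¹ ≡ 6067.
x ≡ 32089⁻¹·69825 ≡ 6067·69825 ≡ 36651 (mod 97782).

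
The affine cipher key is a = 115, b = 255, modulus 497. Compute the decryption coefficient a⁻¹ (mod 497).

gcd(497, 115) by repeated division:
497 = 4·115 + 37
115 = 3·37 + 4
37 = 9·4 + 1
4 = 4·1 + 0
The gcd is 1. Working backward:
1 = 37 − 9·4
1 = −9·115 + 28·37
1 = 28·497 − 121·115
Hence 115⁻¹ ≡ -121 ≡ 376 (mod 497).

376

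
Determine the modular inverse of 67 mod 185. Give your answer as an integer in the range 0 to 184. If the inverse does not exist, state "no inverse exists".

Apply the Euclidean algorithm to 185 and 67:
185 = 2×67 + 51
67 = 1×51 + 16
51 = 3×16 + 3
16 = 5×3 + 1
3 = 3×1 + 0
Since gcd(67, 185) = 1, back-substitute to write 1 as a combination:
1 = 16 − 5·3
1 = −5·51 + 16·16
1 = 16·67 − 21·51
1 = −21·185 + 58·67
So 67·58 ≡ 1 (mod 185).

58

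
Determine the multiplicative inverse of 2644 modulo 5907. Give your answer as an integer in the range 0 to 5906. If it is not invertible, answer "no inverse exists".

5239

Apply the Euclidean algorithm to 5907 and 2644:
5907 = 2*2644 + 619
2644 = 4*619 + 168
619 = 3*168 + 115
168 = 1*115 + 53
115 = 2*53 + 9
53 = 5*9 + 8
9 = 1*8 + 1
8 = 8*1 + 0
Since gcd(2644, 5907) = 1, back-substitute to write 1 as a combination:
1 = 9 − 8
1 = −53 + 6·9
1 = 6·115 − 13·53
1 = −13·168 + 19·115
1 = 19·619 − 70·168
1 = −70·2644 + 299·619
1 = 299·5907 − 668·2644
Thus 2644·(-668) ≡ 1 (mod 5907); reducing, -668 mod 5907 = 5239.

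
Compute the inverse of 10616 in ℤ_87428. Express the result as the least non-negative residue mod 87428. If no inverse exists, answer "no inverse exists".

Compute gcd(10616, 87428):
87428 = 8*10616 + 2500
10616 = 4*2500 + 616
2500 = 4*616 + 36
616 = 17*36 + 4
36 = 9*4 + 0
gcd(10616, 87428) = 4 ≠ 1, so 10616 has no multiplicative inverse modulo 87428.

no inverse exists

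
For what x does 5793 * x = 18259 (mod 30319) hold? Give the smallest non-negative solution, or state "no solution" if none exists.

22168

First find gcd(5793, 30319):
30319 = 5·5793 + 1354
5793 = 4·1354 + 377
1354 = 3·377 + 223
377 = 1·223 + 154
223 = 1·154 + 69
154 = 2·69 + 16
69 = 4·16 + 5
16 = 3·5 + 1
5 = 5·1 + 0
gcd = 1, so a unique solution mod 30319 exists.
Back-substitute for the Bézout coefficients:
1 = 16 − 3·5
1 = −3·69 + 13·16
1 = 13·154 − 29·69
1 = −29·223 + 42·154
1 = 42·377 − 71·223
1 = −71·1354 + 255·377
1 = 255·5793 − 1091·1354
1 = −1091·30319 + 5710·5793
So 5793·(5710) ≡ 1 (mod 30319), giving 5793⁻¹ ≡ 5710.
x ≡ 5793⁻¹·18259 ≡ 5710·18259 ≡ 22168 (mod 30319).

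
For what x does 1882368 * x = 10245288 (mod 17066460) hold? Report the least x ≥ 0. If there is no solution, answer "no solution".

386691

First find gcd(1882368, 17066460):
17066460 = 9*1882368 + 125148
1882368 = 15*125148 + 5148
125148 = 24*5148 + 1596
5148 = 3*1596 + 360
1596 = 4*360 + 156
360 = 2*156 + 48
156 = 3*48 + 12
48 = 4*12 + 0
gcd = 12 and 12 | 10245288, so solutions exist. Divide through by 12: 156864x ≡ 853774 (mod 1422205).
Now find 156864⁻¹ mod 1422205:
1422205 = 9×156864 + 10429
156864 = 15×10429 + 429
10429 = 24×429 + 133
429 = 3×133 + 30
133 = 4×30 + 13
30 = 2×13 + 4
13 = 3×4 + 1
4 = 4×1 + 0
Back-substitute:
1 = 13 − 3·4
1 = −3·30 + 7·13
1 = 7·133 − 31·30
1 = −31·429 + 100·133
1 = 100·10429 − 2431·429
1 = −2431·156864 + 36565·10429
1 = 36565·1422205 − 331516·156864
So 156864·(-331516) ≡ 1 (mod 1422205), i.e. 156864⁻¹ ≡ 1090689.
Then x ≡ 1090689·853774 ≡ 386691 (mod 1422205); the smallest non-negative solution is x = 386691.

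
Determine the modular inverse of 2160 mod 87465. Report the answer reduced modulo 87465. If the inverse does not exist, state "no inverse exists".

no inverse exists

Compute gcd(2160, 87465):
87465 = 40·2160 + 1065
2160 = 2·1065 + 30
1065 = 35·30 + 15
30 = 2·15 + 0
gcd(2160, 87465) = 15 ≠ 1, so 2160 has no multiplicative inverse modulo 87465.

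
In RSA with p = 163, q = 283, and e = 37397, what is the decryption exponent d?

φ(n) = (p−1)(q−1) = 162·282 = 45684.
Need d with 37397·d ≡ 1 (mod 45684). Apply the extended Euclidean algorithm:
45684 = 1·37397 + 8287
37397 = 4·8287 + 4249
8287 = 1·4249 + 4038
4249 = 1·4038 + 211
4038 = 19·211 + 29
211 = 7·29 + 8
29 = 3·8 + 5
8 = 1·5 + 3
5 = 1·3 + 2
3 = 1·2 + 1
2 = 2·1 + 0
Back-substitute:
1 = 3 − 2
1 = −5 + 2·3
1 = 2·8 − 3·5
1 = −3·29 + 11·8
1 = 11·211 − 80·29
1 = −80·4038 + 1531·211
1 = 1531·4249 − 1611·4038
1 = −1611·8287 + 3142·4249
1 = 3142·37397 − 14179·8287
1 = −14179·45684 + 17321·37397
So 37397·17321 ≡ 1 (mod 45684), hence d = 17321.

17321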